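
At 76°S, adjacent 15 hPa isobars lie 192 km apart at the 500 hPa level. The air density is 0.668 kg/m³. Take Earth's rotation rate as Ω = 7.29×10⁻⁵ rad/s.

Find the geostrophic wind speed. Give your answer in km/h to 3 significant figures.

Coriolis parameter at 76°S:
f = 2Ω sin φ = 2 × 7.29×10⁻⁵ × sin 76° = 1.41×10⁻⁴ s⁻¹
Pressure gradient: |∂P/∂n| = 1500 Pa / 192000 m = 7.81×10⁻³ Pa/m
Geostrophic balance (pressure-gradient force = Coriolis force):
V_g = (1/(fρ)) |∂P/∂n| = 7.81×10⁻³ / (1.41×10⁻⁴ × 0.668) = 82.7 m/s
Converting: 82.7 m/s × 3.6 = 298 km/h

298 km/h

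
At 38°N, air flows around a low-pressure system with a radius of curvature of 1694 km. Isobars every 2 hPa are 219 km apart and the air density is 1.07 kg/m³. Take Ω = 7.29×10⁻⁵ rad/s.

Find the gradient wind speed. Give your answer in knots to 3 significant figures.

Coriolis parameter at 38°N:
f = 2Ω sin φ = 2 × 7.29×10⁻⁵ × sin 38° = 8.98×10⁻⁵ s⁻¹
Pressure gradient: |∂P/∂n| = 200 Pa / 219000 m = 9.13×10⁻⁴ Pa/m
Geostrophic speed: V_g = |∂P/∂n|/(fρ) = 9.13×10⁻⁴/(8.98×10⁻⁵ × 1.07) = 9.51 m/s
Around a low, centrifugal force acts outward with Coriolis, so pressure-gradient force balances both:
(1/ρ)|∂P/∂n| = fV + V²/R  →  V² + fR·V − fR·V_g = 0
With fR = 8.98×10⁻⁵ × 1694×10³ m = 152 m/s:
V = [−fR + √((fR)² + 4 fR V_g)]/2 = [−152 + √(152² + 4×152×9.51)]/2 = 8.98 m/s
Subgeostrophic (V < V_g = 9.51 m/s), as expected around a low.
Converting: 8.98 m/s × 1.944 = 17.5 knots

17.5 knots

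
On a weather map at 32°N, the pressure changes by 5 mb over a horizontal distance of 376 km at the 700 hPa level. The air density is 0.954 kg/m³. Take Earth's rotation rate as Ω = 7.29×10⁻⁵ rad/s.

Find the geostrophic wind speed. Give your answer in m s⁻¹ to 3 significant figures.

Coriolis parameter at 32°N:
f = 2Ω sin φ = 2 × 7.29×10⁻⁵ × sin 32° = 7.73×10⁻⁵ s⁻¹
Pressure gradient: |∂P/∂n| = 500 Pa / 376000 m = 1.33×10⁻³ Pa/m
Geostrophic balance (pressure-gradient force = Coriolis force):
V_g = (1/(fρ)) |∂P/∂n| = 1.33×10⁻³ / (7.73×10⁻⁵ × 0.954) = 18.0 m/s

18.0 m s⁻¹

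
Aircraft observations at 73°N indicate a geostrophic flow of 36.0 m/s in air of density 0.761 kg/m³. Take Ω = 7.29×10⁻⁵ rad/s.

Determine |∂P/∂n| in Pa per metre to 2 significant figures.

Coriolis parameter at 73°N:
f = 2Ω sin φ = 2 × 7.29×10⁻⁵ × sin 73° = 1.39×10⁻⁴ s⁻¹
Geostrophic balance rearranged: |∂P/∂n| = f ρ V_g
|∂P/∂n| = 1.39×10⁻⁴ × 0.761 × 36.0 = 3.82×10⁻³ Pa/m

3.8×10⁻³ Pa/m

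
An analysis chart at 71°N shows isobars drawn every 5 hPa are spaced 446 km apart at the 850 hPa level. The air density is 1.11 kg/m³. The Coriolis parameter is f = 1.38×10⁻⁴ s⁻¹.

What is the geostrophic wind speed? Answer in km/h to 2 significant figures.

26 km/h

Pressure gradient: |∂P/∂n| = 500 Pa / 446000 m = 1.12×10⁻³ Pa/m
Geostrophic balance (pressure-gradient force = Coriolis force):
V_g = (1/(fρ)) |∂P/∂n| = 1.12×10⁻³ / (1.38×10⁻⁴ × 1.11) = 7.32 m/s
Converting: 7.32 m/s × 3.6 = 26 km/h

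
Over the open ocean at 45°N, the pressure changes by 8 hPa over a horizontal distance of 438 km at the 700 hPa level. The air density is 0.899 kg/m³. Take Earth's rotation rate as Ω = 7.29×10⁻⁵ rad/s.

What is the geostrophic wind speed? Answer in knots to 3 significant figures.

38.3 knots

Coriolis parameter at 45°N:
f = 2Ω sin φ = 2 × 7.29×10⁻⁵ × sin 45° = 1.03×10⁻⁴ s⁻¹
Pressure gradient: |∂P/∂n| = 800 Pa / 438000 m = 1.83×10⁻³ Pa/m
Geostrophic balance (pressure-gradient force = Coriolis force):
V_g = (1/(fρ)) |∂P/∂n| = 1.83×10⁻³ / (1.03×10⁻⁴ × 0.899) = 19.7 m/s
Converting: 19.7 m/s × 1.944 = 38.3 knots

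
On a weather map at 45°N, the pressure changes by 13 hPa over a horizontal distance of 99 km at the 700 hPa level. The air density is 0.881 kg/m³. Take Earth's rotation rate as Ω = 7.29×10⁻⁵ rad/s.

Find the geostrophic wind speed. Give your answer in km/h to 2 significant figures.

Coriolis parameter at 45°N:
f = 2Ω sin φ = 2 × 7.29×10⁻⁵ × sin 45° = 1.03×10⁻⁴ s⁻¹
Pressure gradient: |∂P/∂n| = 1300 Pa / 99000 m = 1.31×10⁻² Pa/m
Geostrophic balance (pressure-gradient force = Coriolis force):
V_g = (1/(fρ)) |∂P/∂n| = 1.31×10⁻² / (1.03×10⁻⁴ × 0.881) = 145 m/s
Converting: 145 m/s × 3.6 = 520 km/h

520 km/h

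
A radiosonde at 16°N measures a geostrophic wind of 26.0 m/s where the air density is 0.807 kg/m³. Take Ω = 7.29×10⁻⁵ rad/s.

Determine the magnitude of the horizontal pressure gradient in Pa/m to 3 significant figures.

Coriolis parameter at 16°N:
f = 2Ω sin φ = 2 × 7.29×10⁻⁵ × sin 16° = 4.02×10⁻⁵ s⁻¹
Geostrophic balance rearranged: |∂P/∂n| = f ρ V_g
|∂P/∂n| = 4.02×10⁻⁵ × 0.807 × 26.0 = 8.43×10⁻⁴ Pa/m

8.43×10⁻⁴ Pa/m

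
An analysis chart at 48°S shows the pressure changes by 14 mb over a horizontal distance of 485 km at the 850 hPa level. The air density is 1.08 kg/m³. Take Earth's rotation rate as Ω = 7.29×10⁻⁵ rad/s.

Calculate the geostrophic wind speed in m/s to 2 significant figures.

Coriolis parameter at 48°S:
f = 2Ω sin φ = 2 × 7.29×10⁻⁵ × sin 48° = 1.08×10⁻⁴ s⁻¹
Pressure gradient: |∂P/∂n| = 1400 Pa / 485000 m = 2.89×10⁻³ Pa/m
Geostrophic balance (pressure-gradient force = Coriolis force):
V_g = (1/(fρ)) |∂P/∂n| = 2.89×10⁻³ / (1.08×10⁻⁴ × 1.08) = 24.7 m/s

25 m/s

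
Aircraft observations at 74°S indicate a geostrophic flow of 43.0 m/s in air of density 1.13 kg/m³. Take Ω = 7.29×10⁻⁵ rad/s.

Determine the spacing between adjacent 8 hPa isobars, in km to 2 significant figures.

120 km

Coriolis parameter at 74°S:
f = 2Ω sin φ = 2 × 7.29×10⁻⁵ × sin 74° = 1.40×10⁻⁴ s⁻¹
Geostrophic balance rearranged: |∂P/∂n| = f ρ V_g
|∂P/∂n| = 1.40×10⁻⁴ × 1.13 × 43.0 = 6.81×10⁻³ Pa/m
Isobar spacing: Δn = ΔP/|∂P/∂n| = 800 Pa / 6.81×10⁻³ Pa/m = 117475 m ≈ 120 km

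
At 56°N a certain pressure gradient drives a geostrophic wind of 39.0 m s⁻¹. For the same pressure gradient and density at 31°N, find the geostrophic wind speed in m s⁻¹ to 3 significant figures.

62.8 m s⁻¹

With the same pressure gradient and density, V_g ∝ 1/f ∝ 1/sin φ.
V₂ = V₁ · sin φ₁ / sin φ₂ = 39.0 × sin 56° / sin 31°
V₂ = 39.0 × 0.8290/0.5150 = 62.8 m s⁻¹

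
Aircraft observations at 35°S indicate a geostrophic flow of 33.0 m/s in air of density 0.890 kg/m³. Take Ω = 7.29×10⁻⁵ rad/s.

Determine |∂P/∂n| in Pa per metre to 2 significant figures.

2.5×10⁻³ Pa/m

Coriolis parameter at 35°S:
f = 2Ω sin φ = 2 × 7.29×10⁻⁵ × sin 35° = 8.36×10⁻⁵ s⁻¹
Geostrophic balance rearranged: |∂P/∂n| = f ρ V_g
|∂P/∂n| = 8.36×10⁻⁵ × 0.890 × 33.0 = 2.46×10⁻³ Pa/m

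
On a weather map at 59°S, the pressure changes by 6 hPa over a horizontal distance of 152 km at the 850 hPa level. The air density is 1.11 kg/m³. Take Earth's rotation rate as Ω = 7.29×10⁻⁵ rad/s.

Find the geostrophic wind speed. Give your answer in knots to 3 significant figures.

55.3 knots

Coriolis parameter at 59°S:
f = 2Ω sin φ = 2 × 7.29×10⁻⁵ × sin 59° = 1.25×10⁻⁴ s⁻¹
Pressure gradient: |∂P/∂n| = 600 Pa / 152000 m = 3.95×10⁻³ Pa/m
Geostrophic balance (pressure-gradient force = Coriolis force):
V_g = (1/(fρ)) |∂P/∂n| = 3.95×10⁻³ / (1.25×10⁻⁴ × 1.11) = 28.5 m/s
Converting: 28.5 m/s × 1.944 = 55.3 knots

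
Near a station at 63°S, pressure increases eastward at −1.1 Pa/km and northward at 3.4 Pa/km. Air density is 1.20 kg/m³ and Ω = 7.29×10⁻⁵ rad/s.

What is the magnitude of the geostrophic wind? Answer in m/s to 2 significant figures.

23 m/s

Coriolis parameter at 63°S:
f = 2Ω sin φ = 2 × 7.29×10⁻⁵ × sin 63° = 1.30×10⁻⁴ s⁻¹
In the Southern Hemisphere f is negative: f = −1.30×10⁻⁴ s⁻¹.
Component geostrophic relations (x east, y north):
u_g = −(1/(fρ)) ∂P/∂y,  v_g = (1/(fρ)) ∂P/∂x
u_g = −(3.4×10⁻³)/(−1.30×10⁻⁴ × 1.20) = 21.8 m/s;  v_g = (−1.1×10⁻³)/(−1.30×10⁻⁴ × 1.20) = 7.06 m/s
|V_g| = √(u_g² + v_g²) = 22.9 m/s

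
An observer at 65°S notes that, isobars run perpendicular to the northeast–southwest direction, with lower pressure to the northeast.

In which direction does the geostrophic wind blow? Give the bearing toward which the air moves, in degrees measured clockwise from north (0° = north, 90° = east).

The pressure-gradient force points toward the northeast (bearing 045°).
Geostrophic balance: in the Southern Hemisphere the Coriolis force deflects motion to the left, so the geostrophic wind blows 90° to the left of the pressure-gradient force (low pressure on the right).
Rotating 045° by 90° counterclockwise gives 315° — the wind blows toward the northwest.

315°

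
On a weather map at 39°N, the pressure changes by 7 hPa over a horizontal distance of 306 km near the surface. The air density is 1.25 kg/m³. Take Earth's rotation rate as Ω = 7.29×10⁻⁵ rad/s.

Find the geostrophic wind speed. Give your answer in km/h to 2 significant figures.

Coriolis parameter at 39°N:
f = 2Ω sin φ = 2 × 7.29×10⁻⁵ × sin 39° = 9.18×10⁻⁵ s⁻¹
Pressure gradient: |∂P/∂n| = 700 Pa / 306000 m = 2.29×10⁻³ Pa/m
Geostrophic balance (pressure-gradient force = Coriolis force):
V_g = (1/(fρ)) |∂P/∂n| = 2.29×10⁻³ / (9.18×10⁻⁵ × 1.25) = 19.9 m/s
Converting: 19.9 m/s × 3.6 = 72 km/h

72 km/h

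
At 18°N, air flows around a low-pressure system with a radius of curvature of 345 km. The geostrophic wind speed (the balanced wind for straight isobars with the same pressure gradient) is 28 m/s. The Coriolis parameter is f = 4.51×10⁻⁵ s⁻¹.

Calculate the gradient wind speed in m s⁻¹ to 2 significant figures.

14 m s⁻¹

Around a low, centrifugal force acts outward with Coriolis, so pressure-gradient force balances both:
(1/ρ)|∂P/∂n| = fV + V²/R  →  V² + fR·V − fR·V_g = 0
With fR = 4.51×10⁻⁵ × 345×10³ m = 15.6 m/s:
V = [−fR + √((fR)² + 4 fR V_g)]/2 = [−15.6 + √(15.6² + 4×15.6×28)]/2 = 14.5 m/s
Subgeostrophic (V < V_g = 28 m/s), as expected around a low.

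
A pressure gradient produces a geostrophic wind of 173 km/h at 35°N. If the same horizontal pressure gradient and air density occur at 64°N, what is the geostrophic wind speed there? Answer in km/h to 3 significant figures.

110 km/h

With the same pressure gradient and density, V_g ∝ 1/f ∝ 1/sin φ.
V₂ = V₁ · sin φ₁ / sin φ₂ = 173 × sin 35° / sin 64°
V₂ = 173 × 0.5736/0.8988 = 110 km/h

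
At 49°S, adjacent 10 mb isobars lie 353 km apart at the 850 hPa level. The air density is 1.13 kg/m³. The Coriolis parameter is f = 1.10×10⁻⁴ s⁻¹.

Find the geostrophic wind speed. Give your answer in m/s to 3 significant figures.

22.8 m/s

Pressure gradient: |∂P/∂n| = 1000 Pa / 353000 m = 2.83×10⁻³ Pa/m
Geostrophic balance (pressure-gradient force = Coriolis force):
V_g = (1/(fρ)) |∂P/∂n| = 2.83×10⁻³ / (1.10×10⁻⁴ × 1.13) = 22.8 m/s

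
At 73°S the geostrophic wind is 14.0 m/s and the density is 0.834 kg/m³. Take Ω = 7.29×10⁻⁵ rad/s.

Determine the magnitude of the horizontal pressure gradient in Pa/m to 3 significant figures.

1.63×10⁻³ Pa/m

Coriolis parameter at 73°S:
f = 2Ω sin φ = 2 × 7.29×10⁻⁵ × sin 73° = 1.39×10⁻⁴ s⁻¹
Geostrophic balance rearranged: |∂P/∂n| = f ρ V_g
|∂P/∂n| = 1.39×10⁻⁴ × 0.834 × 14.0 = 1.63×10⁻³ Pa/m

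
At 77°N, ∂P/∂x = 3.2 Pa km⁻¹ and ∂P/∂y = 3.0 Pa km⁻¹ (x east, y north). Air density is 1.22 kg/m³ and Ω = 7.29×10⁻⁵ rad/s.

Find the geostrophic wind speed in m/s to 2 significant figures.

25 m/s

Coriolis parameter at 77°N:
f = 2Ω sin φ = 2 × 7.29×10⁻⁵ × sin 77° = 1.42×10⁻⁴ s⁻¹
Component geostrophic relations (x east, y north):
u_g = −(1/(fρ)) ∂P/∂y,  v_g = (1/(fρ)) ∂P/∂x
u_g = −(3.0×10⁻³)/(1.42×10⁻⁴ × 1.22) = −17.3 m/s;  v_g = (3.2×10⁻³)/(1.42×10⁻⁴ × 1.22) = 18.5 m/s
|V_g| = √(u_g² + v_g²) = 25.3 m/s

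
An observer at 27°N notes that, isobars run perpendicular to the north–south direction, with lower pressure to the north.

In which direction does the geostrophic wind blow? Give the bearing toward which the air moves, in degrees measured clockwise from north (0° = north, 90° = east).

090°

The pressure-gradient force points toward the north (bearing 000°).
Geostrophic balance: in the Northern Hemisphere the Coriolis force deflects motion to the right, so the geostrophic wind blows 90° to the right of the pressure-gradient force (low pressure on the left).
Rotating 000° by 90° clockwise gives 090° — the wind blows toward the east.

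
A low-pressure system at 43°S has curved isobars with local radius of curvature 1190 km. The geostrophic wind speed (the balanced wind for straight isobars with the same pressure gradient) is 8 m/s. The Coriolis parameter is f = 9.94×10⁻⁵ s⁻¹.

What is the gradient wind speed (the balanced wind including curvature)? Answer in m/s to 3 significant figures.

Around a low, centrifugal force acts outward with Coriolis, so pressure-gradient force balances both:
(1/ρ)|∂P/∂n| = fV + V²/R  →  V² + fR·V − fR·V_g = 0
With fR = 9.94×10⁻⁵ × 1190×10³ m = 118 m/s:
V = [−fR + √((fR)² + 4 fR V_g)]/2 = [−118 + √(118² + 4×118×8)]/2 = 7.52 m/s
Subgeostrophic (V < V_g = 8 m/s), as expected around a low.

7.52 m/s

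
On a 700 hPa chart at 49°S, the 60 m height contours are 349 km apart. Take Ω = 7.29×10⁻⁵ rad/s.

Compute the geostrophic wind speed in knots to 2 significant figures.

Coriolis parameter at 49°S:
f = 2Ω sin φ = 2 × 7.29×10⁻⁵ × sin 49° = 1.10×10⁻⁴ s⁻¹
Height gradient: |∂Z/∂n| = 60 m / 349000 m = 1.72×10⁻⁴
On a pressure surface, geostrophic balance gives V_g = (g/f)|∂Z/∂n|:
V_g = 9.81 × 1.72×10⁻⁴ / 1.10×10⁻⁴ = 15.3 m/s
Converting: 15.3 m/s × 1.944 = 30 knots

30 knots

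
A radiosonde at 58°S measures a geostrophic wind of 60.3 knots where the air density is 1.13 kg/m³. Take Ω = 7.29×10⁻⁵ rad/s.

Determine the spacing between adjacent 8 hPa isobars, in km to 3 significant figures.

185 km

Coriolis parameter at 58°S:
f = 2Ω sin φ = 2 × 7.29×10⁻⁵ × sin 58° = 1.24×10⁻⁴ s⁻¹
Wind speed in SI: 60.3 knots = 31.0 m/s
Geostrophic balance rearranged: |∂P/∂n| = f ρ V_g
|∂P/∂n| = 1.24×10⁻⁴ × 1.13 × 31.0 = 4.33×10⁻³ Pa/m
Isobar spacing: Δn = ΔP/|∂P/∂n| = 800 Pa / 4.33×10⁻³ Pa/m = 184577 m ≈ 185 km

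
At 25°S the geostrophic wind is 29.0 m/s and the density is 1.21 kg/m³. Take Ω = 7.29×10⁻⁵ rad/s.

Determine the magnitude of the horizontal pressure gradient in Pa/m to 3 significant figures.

Coriolis parameter at 25°S:
f = 2Ω sin φ = 2 × 7.29×10⁻⁵ × sin 25° = 6.16×10⁻⁵ s⁻¹
Geostrophic balance rearranged: |∂P/∂n| = f ρ V_g
|∂P/∂n| = 6.16×10⁻⁵ × 1.21 × 29.0 = 2.16×10⁻³ Pa/m

2.16×10⁻³ Pa/m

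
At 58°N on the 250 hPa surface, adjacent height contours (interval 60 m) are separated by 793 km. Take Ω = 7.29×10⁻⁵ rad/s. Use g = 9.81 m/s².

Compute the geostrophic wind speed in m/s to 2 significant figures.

Coriolis parameter at 58°N:
f = 2Ω sin φ = 2 × 7.29×10⁻⁵ × sin 58° = 1.24×10⁻⁴ s⁻¹
Height gradient: |∂Z/∂n| = 60 m / 793000 m = 7.57×10⁻⁵
On a pressure surface, geostrophic balance gives V_g = (g/f)|∂Z/∂n|:
V_g = 9.81 × 7.57×10⁻⁵ / 1.24×10⁻⁴ = 6.00 m/s

6.0 m/s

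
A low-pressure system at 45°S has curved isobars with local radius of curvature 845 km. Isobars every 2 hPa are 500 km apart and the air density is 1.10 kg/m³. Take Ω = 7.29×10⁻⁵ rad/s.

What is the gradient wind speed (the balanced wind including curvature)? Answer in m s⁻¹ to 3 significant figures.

3.39 m s⁻¹

Coriolis parameter at 45°S:
f = 2Ω sin φ = 2 × 7.29×10⁻⁵ × sin 45° = 1.03×10⁻⁴ s⁻¹
Pressure gradient: |∂P/∂n| = 200 Pa / 500000 m = 4.00×10⁻⁴ Pa/m
Geostrophic speed: V_g = |∂P/∂n|/(fρ) = 4.00×10⁻⁴/(1.03×10⁻⁴ × 1.10) = 3.53 m/s
Around a low, centrifugal force acts outward with Coriolis, so pressure-gradient force balances both:
(1/ρ)|∂P/∂n| = fV + V²/R  →  V² + fR·V − fR·V_g = 0
With fR = 1.03×10⁻⁴ × 845×10³ m = 87.1 m/s:
V = [−fR + √((fR)² + 4 fR V_g)]/2 = [−87.1 + √(87.1² + 4×87.1×3.53)]/2 = 3.39 m/s
Subgeostrophic (V < V_g = 3.53 m/s), as expected around a low.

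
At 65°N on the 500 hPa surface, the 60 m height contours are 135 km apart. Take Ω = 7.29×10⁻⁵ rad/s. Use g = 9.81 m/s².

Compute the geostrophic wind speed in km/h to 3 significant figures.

119 km/h

Coriolis parameter at 65°N:
f = 2Ω sin φ = 2 × 7.29×10⁻⁵ × sin 65° = 1.32×10⁻⁴ s⁻¹
Height gradient: |∂Z/∂n| = 60 m / 135000 m = 4.44×10⁻⁴
On a pressure surface, geostrophic balance gives V_g = (g/f)|∂Z/∂n|:
V_g = 9.81 × 4.44×10⁻⁴ / 1.32×10⁻⁴ = 33.0 m/s
Converting: 33.0 m/s × 3.6 = 119 km/h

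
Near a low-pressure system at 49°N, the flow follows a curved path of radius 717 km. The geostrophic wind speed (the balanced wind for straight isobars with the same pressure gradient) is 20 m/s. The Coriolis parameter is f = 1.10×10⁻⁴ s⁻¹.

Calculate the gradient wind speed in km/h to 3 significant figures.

59.5 km/h

Around a low, centrifugal force acts outward with Coriolis, so pressure-gradient force balances both:
(1/ρ)|∂P/∂n| = fV + V²/R  →  V² + fR·V − fR·V_g = 0
With fR = 1.10×10⁻⁴ × 717×10³ m = 78.9 m/s:
V = [−fR + √((fR)² + 4 fR V_g)]/2 = [−78.9 + √(78.9² + 4×78.9×20)]/2 = 16.5 m/s
Subgeostrophic (V < V_g = 20 m/s), as expected around a low.
Converting: 16.5 m/s × 3.6 = 59.5 km/h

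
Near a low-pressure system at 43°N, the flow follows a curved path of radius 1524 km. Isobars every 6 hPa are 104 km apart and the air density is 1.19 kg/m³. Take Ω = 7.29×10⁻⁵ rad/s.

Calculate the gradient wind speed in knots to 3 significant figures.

Coriolis parameter at 43°N:
f = 2Ω sin φ = 2 × 7.29×10⁻⁵ × sin 43° = 9.94×10⁻⁵ s⁻¹
Pressure gradient: |∂P/∂n| = 600 Pa / 104000 m = 5.77×10⁻³ Pa/m
Geostrophic speed: V_g = |∂P/∂n|/(fρ) = 5.77×10⁻³/(9.94×10⁻⁵ × 1.19) = 48.8 m/s
Around a low, centrifugal force acts outward with Coriolis, so pressure-gradient force balances both:
(1/ρ)|∂P/∂n| = fV + V²/R  →  V² + fR·V − fR·V_g = 0
With fR = 9.94×10⁻⁵ × 1524×10³ m = 152 m/s:
V = [−fR + √((fR)² + 4 fR V_g)]/2 = [−152 + √(152² + 4×152×48.8)]/2 = 38.8 m/s
Subgeostrophic (V < V_g = 48.8 m/s), as expected around a low.
Converting: 38.8 m/s × 1.944 = 75.4 knots

75.4 knots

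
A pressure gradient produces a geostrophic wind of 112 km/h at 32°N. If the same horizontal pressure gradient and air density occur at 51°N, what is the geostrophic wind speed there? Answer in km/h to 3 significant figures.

With the same pressure gradient and density, V_g ∝ 1/f ∝ 1/sin φ.
V₂ = V₁ · sin φ₁ / sin φ₂ = 112 × sin 32° / sin 51°
V₂ = 112 × 0.5299/0.7771 = 76.4 km/h

76.4 km/h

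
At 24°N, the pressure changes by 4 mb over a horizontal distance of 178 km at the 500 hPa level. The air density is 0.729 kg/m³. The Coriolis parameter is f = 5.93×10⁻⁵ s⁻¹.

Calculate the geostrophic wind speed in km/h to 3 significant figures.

Pressure gradient: |∂P/∂n| = 400 Pa / 178000 m = 2.25×10⁻³ Pa/m
Geostrophic balance (pressure-gradient force = Coriolis force):
V_g = (1/(fρ)) |∂P/∂n| = 2.25×10⁻³ / (5.93×10⁻⁵ × 0.729) = 52.0 m/s
Converting: 52.0 m/s × 3.6 = 187 km/h

187 km/h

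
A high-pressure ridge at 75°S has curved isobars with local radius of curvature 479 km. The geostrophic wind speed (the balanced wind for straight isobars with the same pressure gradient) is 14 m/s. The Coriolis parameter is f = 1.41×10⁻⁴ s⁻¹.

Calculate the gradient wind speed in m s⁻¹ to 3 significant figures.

19.8 m s⁻¹

Around a high, pressure-gradient force acts outward with centrifugal, so Coriolis balances both:
fV = (1/ρ)|∂P/∂n| + V²/R  →  V² − fR·V + fR·V_g = 0
With fR = 1.41×10⁻⁴ × 479×10³ m = 67.5 m/s:
V = [fR − √((fR)² − 4 fR V_g)]/2 = [67.5 − √(67.5² − 4×67.5×14)]/2 = 19.8 m/s
Supergeostrophic (V > V_g = 14 m/s), as expected around a high.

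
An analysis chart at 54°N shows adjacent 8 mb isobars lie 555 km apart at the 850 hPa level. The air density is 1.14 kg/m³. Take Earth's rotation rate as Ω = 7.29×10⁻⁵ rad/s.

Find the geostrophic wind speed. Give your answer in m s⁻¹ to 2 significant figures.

11 m s⁻¹

Coriolis parameter at 54°N:
f = 2Ω sin φ = 2 × 7.29×10⁻⁵ × sin 54° = 1.18×10⁻⁴ s⁻¹
Pressure gradient: |∂P/∂n| = 800 Pa / 555000 m = 1.44×10⁻³ Pa/m
Geostrophic balance (pressure-gradient force = Coriolis force):
V_g = (1/(fρ)) |∂P/∂n| = 1.44×10⁻³ / (1.18×10⁻⁴ × 1.14) = 10.7 m/s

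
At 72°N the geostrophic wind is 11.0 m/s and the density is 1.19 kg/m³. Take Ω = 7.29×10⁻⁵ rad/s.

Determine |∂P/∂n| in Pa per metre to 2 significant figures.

Coriolis parameter at 72°N:
f = 2Ω sin φ = 2 × 7.29×10⁻⁵ × sin 72° = 1.39×10⁻⁴ s⁻¹
Geostrophic balance rearranged: |∂P/∂n| = f ρ V_g
|∂P/∂n| = 1.39×10⁻⁴ × 1.19 × 11.0 = 1.82×10⁻³ Pa/m

1.8×10⁻³ Pa/m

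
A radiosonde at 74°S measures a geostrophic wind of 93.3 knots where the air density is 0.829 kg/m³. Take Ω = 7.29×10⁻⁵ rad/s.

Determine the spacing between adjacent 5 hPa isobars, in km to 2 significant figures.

Coriolis parameter at 74°S:
f = 2Ω sin φ = 2 × 7.29×10⁻⁵ × sin 74° = 1.40×10⁻⁴ s⁻¹
Wind speed in SI: 93.3 knots = 48.0 m/s
Geostrophic balance rearranged: |∂P/∂n| = f ρ V_g
|∂P/∂n| = 1.40×10⁻⁴ × 0.829 × 48.0 = 5.58×10⁻³ Pa/m
Isobar spacing: Δn = ΔP/|∂P/∂n| = 500 Pa / 5.58×10⁻³ Pa/m = 89660 m ≈ 90 km

90 km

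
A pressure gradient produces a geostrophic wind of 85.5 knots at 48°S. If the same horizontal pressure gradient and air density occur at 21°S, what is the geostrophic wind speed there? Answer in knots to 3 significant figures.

177 knots

With the same pressure gradient and density, V_g ∝ 1/f ∝ 1/sin φ.
V₂ = V₁ · sin φ₁ / sin φ₂ = 85.5 × sin 48° / sin 21°
V₂ = 85.5 × 0.7431/0.3584 = 177 knots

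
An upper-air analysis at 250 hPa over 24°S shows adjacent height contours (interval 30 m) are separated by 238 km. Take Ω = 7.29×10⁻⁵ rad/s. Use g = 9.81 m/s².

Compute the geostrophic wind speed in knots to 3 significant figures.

Coriolis parameter at 24°S:
f = 2Ω sin φ = 2 × 7.29×10⁻⁵ × sin 24° = 5.93×10⁻⁵ s⁻¹
Height gradient: |∂Z/∂n| = 30 m / 238000 m = 1.26×10⁻⁴
On a pressure surface, geostrophic balance gives V_g = (g/f)|∂Z/∂n|:
V_g = 9.81 × 1.26×10⁻⁴ / 5.93×10⁻⁵ = 20.9 m/s
Converting: 20.9 m/s × 1.944 = 40.5 knots

40.5 knots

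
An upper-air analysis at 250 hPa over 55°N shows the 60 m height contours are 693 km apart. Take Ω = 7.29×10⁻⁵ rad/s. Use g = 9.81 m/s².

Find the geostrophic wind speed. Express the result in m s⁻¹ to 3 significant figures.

Coriolis parameter at 55°N:
f = 2Ω sin φ = 2 × 7.29×10⁻⁵ × sin 55° = 1.19×10⁻⁴ s⁻¹
Height gradient: |∂Z/∂n| = 60 m / 693000 m = 8.66×10⁻⁵
On a pressure surface, geostrophic balance gives V_g = (g/f)|∂Z/∂n|:
V_g = 9.81 × 8.66×10⁻⁵ / 1.19×10⁻⁴ = 7.11 m/s

7.11 m s⁻¹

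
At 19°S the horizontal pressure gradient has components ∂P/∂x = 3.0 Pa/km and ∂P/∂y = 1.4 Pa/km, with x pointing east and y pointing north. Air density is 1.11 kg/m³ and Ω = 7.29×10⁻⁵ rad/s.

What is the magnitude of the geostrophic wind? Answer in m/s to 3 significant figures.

62.8 m/s

Coriolis parameter at 19°S:
f = 2Ω sin φ = 2 × 7.29×10⁻⁵ × sin 19° = 4.75×10⁻⁵ s⁻¹
In the Southern Hemisphere f is negative: f = −4.75×10⁻⁵ s⁻¹.
Component geostrophic relations (x east, y north):
u_g = −(1/(fρ)) ∂P/∂y,  v_g = (1/(fρ)) ∂P/∂x
u_g = −(1.4×10⁻³)/(−4.75×10⁻⁵ × 1.11) = 26.6 m/s;  v_g = (3.0×10⁻³)/(−4.75×10⁻⁵ × 1.11) = −56.9 m/s
|V_g| = √(u_g² + v_g²) = 62.8 m/s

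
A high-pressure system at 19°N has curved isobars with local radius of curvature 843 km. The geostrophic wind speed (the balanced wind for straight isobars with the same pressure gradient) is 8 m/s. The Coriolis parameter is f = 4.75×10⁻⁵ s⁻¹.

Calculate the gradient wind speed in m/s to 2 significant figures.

Around a high, pressure-gradient force acts outward with centrifugal, so Coriolis balances both:
fV = (1/ρ)|∂P/∂n| + V²/R  →  V² − fR·V + fR·V_g = 0
With fR = 4.75×10⁻⁵ × 843×10³ m = 40.0 m/s:
V = [fR − √((fR)² − 4 fR V_g)]/2 = [40.0 − √(40.0² − 4×40.0×8)]/2 = 11 m/s
Supergeostrophic (V > V_g = 8 m/s), as expected around a high.

11 m/s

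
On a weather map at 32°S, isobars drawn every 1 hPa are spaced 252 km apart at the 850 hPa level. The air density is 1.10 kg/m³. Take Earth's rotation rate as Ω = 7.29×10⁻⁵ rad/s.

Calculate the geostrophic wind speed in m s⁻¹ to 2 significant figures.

4.7 m s⁻¹

Coriolis parameter at 32°S:
f = 2Ω sin φ = 2 × 7.29×10⁻⁵ × sin 32° = 7.73×10⁻⁵ s⁻¹
Pressure gradient: |∂P/∂n| = 100 Pa / 252000 m = 3.97×10⁻⁴ Pa/m
Geostrophic balance (pressure-gradient force = Coriolis force):
V_g = (1/(fρ)) |∂P/∂n| = 3.97×10⁻⁴ / (7.73×10⁻⁵ × 1.10) = 4.67 m/s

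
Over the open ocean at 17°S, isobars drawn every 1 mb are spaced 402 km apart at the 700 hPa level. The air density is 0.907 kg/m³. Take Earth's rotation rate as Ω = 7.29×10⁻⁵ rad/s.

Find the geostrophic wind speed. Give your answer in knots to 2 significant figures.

13 knots

Coriolis parameter at 17°S:
f = 2Ω sin φ = 2 × 7.29×10⁻⁵ × sin 17° = 4.26×10⁻⁵ s⁻¹
Pressure gradient: |∂P/∂n| = 100 Pa / 402000 m = 2.49×10⁻⁴ Pa/m
Geostrophic balance (pressure-gradient force = Coriolis force):
V_g = (1/(fρ)) |∂P/∂n| = 2.49×10⁻⁴ / (4.26×10⁻⁵ × 0.907) = 6.43 m/s
Converting: 6.43 m/s × 1.944 = 13 knots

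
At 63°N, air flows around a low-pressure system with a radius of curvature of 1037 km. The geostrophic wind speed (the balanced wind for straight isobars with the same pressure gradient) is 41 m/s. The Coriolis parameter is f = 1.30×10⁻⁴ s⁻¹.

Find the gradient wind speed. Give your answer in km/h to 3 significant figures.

Around a low, centrifugal force acts outward with Coriolis, so pressure-gradient force balances both:
(1/ρ)|∂P/∂n| = fV + V²/R  →  V² + fR·V − fR·V_g = 0
With fR = 1.30×10⁻⁴ × 1037×10³ m = 135 m/s:
V = [−fR + √((fR)² + 4 fR V_g)]/2 = [−135 + √(135² + 4×135×41)]/2 = 32.9 m/s
Subgeostrophic (V < V_g = 41 m/s), as expected around a low.
Converting: 32.9 m/s × 3.6 = 119 km/h

119 km/h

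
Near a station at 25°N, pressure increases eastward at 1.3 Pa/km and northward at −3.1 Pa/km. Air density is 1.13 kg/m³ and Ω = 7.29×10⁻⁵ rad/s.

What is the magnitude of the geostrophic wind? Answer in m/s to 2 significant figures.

48 m/s

Coriolis parameter at 25°N:
f = 2Ω sin φ = 2 × 7.29×10⁻⁵ × sin 25° = 6.16×10⁻⁵ s⁻¹
Component geostrophic relations (x east, y north):
u_g = −(1/(fρ)) ∂P/∂y,  v_g = (1/(fρ)) ∂P/∂x
u_g = −(−3.1×10⁻³)/(6.16×10⁻⁵ × 1.13) = 44.5 m/s;  v_g = (1.3×10⁻³)/(6.16×10⁻⁵ × 1.13) = 18.7 m/s
|V_g| = √(u_g² + v_g²) = 48.3 m/s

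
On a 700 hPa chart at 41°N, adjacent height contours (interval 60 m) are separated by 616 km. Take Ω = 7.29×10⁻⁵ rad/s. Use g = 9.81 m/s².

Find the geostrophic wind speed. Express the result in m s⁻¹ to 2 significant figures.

Coriolis parameter at 41°N:
f = 2Ω sin φ = 2 × 7.29×10⁻⁵ × sin 41° = 9.57×10⁻⁵ s⁻¹
Height gradient: |∂Z/∂n| = 60 m / 616000 m = 9.74×10⁻⁵
On a pressure surface, geostrophic balance gives V_g = (g/f)|∂Z/∂n|:
V_g = 9.81 × 9.74×10⁻⁵ / 9.57×10⁻⁵ = 9.99 m/s

10.0 m s⁻¹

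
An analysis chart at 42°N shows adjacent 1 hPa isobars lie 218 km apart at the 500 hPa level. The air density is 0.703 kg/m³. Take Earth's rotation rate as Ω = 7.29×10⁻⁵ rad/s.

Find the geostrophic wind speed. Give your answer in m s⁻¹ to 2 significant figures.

6.7 m s⁻¹

Coriolis parameter at 42°N:
f = 2Ω sin φ = 2 × 7.29×10⁻⁵ × sin 42° = 9.76×10⁻⁵ s⁻¹
Pressure gradient: |∂P/∂n| = 100 Pa / 218000 m = 4.59×10⁻⁴ Pa/m
Geostrophic balance (pressure-gradient force = Coriolis force):
V_g = (1/(fρ)) |∂P/∂n| = 4.59×10⁻⁴ / (9.76×10⁻⁵ × 0.703) = 6.69 m/s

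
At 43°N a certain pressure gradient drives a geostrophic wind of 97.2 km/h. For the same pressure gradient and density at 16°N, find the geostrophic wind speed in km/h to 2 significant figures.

With the same pressure gradient and density, V_g ∝ 1/f ∝ 1/sin φ.
V₂ = V₁ · sin φ₁ / sin φ₂ = 97.2 × sin 43° / sin 16°
V₂ = 97.2 × 0.6820/0.2756 = 240 km/h

240 km/h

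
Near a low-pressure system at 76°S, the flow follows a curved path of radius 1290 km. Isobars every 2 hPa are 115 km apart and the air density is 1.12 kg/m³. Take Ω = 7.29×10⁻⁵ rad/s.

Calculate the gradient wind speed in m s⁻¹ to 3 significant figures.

Coriolis parameter at 76°S:
f = 2Ω sin φ = 2 × 7.29×10⁻⁵ × sin 76° = 1.41×10⁻⁴ s⁻¹
Pressure gradient: |∂P/∂n| = 200 Pa / 115000 m = 1.74×10⁻³ Pa/m
Geostrophic speed: V_g = |∂P/∂n|/(fρ) = 1.74×10⁻³/(1.41×10⁻⁴ × 1.12) = 11.0 m/s
Around a low, centrifugal force acts outward with Coriolis, so pressure-gradient force balances both:
(1/ρ)|∂P/∂n| = fV + V²/R  →  V² + fR·V − fR·V_g = 0
With fR = 1.41×10⁻⁴ × 1290×10³ m = 182 m/s:
V = [−fR + √((fR)² + 4 fR V_g)]/2 = [−182 + √(182² + 4×182×11)]/2 = 10.4 m/s
Subgeostrophic (V < V_g = 11 m/s), as expected around a low.

10.4 m s⁻¹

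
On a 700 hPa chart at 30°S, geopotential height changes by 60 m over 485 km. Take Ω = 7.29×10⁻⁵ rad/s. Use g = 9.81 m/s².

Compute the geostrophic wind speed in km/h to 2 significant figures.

60 km/h

Coriolis parameter at 30°S:
f = 2Ω sin φ = 2 × 7.29×10⁻⁵ × sin 30° = 7.29×10⁻⁵ s⁻¹
Height gradient: |∂Z/∂n| = 60 m / 485000 m = 1.24×10⁻⁴
On a pressure surface, geostrophic balance gives V_g = (g/f)|∂Z/∂n|:
V_g = 9.81 × 1.24×10⁻⁴ / 7.29×10⁻⁵ = 16.6 m/s
Converting: 16.6 m/s × 3.6 = 60 km/h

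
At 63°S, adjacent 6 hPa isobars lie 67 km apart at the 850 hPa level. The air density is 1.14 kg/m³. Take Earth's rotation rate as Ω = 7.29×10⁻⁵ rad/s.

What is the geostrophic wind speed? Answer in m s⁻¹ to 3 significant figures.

60.5 m s⁻¹

Coriolis parameter at 63°S:
f = 2Ω sin φ = 2 × 7.29×10⁻⁵ × sin 63° = 1.30×10⁻⁴ s⁻¹
Pressure gradient: |∂P/∂n| = 600 Pa / 67000 m = 8.96×10⁻³ Pa/m
Geostrophic balance (pressure-gradient force = Coriolis force):
V_g = (1/(fρ)) |∂P/∂n| = 8.96×10⁻³ / (1.30×10⁻⁴ × 1.14) = 60.5 m/s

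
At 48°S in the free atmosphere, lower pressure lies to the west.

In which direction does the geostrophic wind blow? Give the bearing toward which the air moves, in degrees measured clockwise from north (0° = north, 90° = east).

The pressure-gradient force points toward the west (bearing 270°).
Geostrophic balance: in the Southern Hemisphere the Coriolis force deflects motion to the left, so the geostrophic wind blows 90° to the left of the pressure-gradient force (low pressure on the right).
Rotating 270° by 90° counterclockwise gives 180° — the wind blows toward the south.

180°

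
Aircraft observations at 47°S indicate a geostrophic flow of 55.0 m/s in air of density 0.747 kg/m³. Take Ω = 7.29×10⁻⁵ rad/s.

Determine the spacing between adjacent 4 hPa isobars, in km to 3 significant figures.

91.3 km

Coriolis parameter at 47°S:
f = 2Ω sin φ = 2 × 7.29×10⁻⁵ × sin 47° = 1.07×10⁻⁴ s⁻¹
Geostrophic balance rearranged: |∂P/∂n| = f ρ V_g
|∂P/∂n| = 1.07×10⁻⁴ × 0.747 × 55.0 = 4.38×10⁻³ Pa/m
Isobar spacing: Δn = ΔP/|∂P/∂n| = 400 Pa / 4.38×10⁻³ Pa/m = 91304 m ≈ 91.3 km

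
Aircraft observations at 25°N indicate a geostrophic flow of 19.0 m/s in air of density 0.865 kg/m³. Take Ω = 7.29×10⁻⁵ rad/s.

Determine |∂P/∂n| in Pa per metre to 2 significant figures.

Coriolis parameter at 25°N:
f = 2Ω sin φ = 2 × 7.29×10⁻⁵ × sin 25° = 6.16×10⁻⁵ s⁻¹
Geostrophic balance rearranged: |∂P/∂n| = f ρ V_g
|∂P/∂n| = 6.16×10⁻⁵ × 0.865 × 19.0 = 1.01×10⁻³ Pa/m

1.0×10⁻³ Pa/m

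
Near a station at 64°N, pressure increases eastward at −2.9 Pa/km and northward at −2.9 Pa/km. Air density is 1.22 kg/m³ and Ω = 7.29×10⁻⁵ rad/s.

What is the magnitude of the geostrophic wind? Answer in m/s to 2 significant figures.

Coriolis parameter at 64°N:
f = 2Ω sin φ = 2 × 7.29×10⁻⁵ × sin 64° = 1.31×10⁻⁴ s⁻¹
Component geostrophic relations (x east, y north):
u_g = −(1/(fρ)) ∂P/∂y,  v_g = (1/(fρ)) ∂P/∂x
u_g = −(−2.9×10⁻³)/(1.31×10⁻⁴ × 1.22) = 18.1 m/s;  v_g = (−2.9×10⁻³)/(1.31×10⁻⁴ × 1.22) = −18.1 m/s
|V_g| = √(u_g² + v_g²) = 25.7 m/s

26 m/s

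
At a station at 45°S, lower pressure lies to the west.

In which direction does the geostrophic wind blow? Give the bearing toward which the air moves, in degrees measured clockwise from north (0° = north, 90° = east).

The pressure-gradient force points toward the west (bearing 270°).
Geostrophic balance: in the Southern Hemisphere the Coriolis force deflects motion to the left, so the geostrophic wind blows 90° to the left of the pressure-gradient force (low pressure on the right).
Rotating 270° by 90° counterclockwise gives 180° — the wind blows toward the south.

180°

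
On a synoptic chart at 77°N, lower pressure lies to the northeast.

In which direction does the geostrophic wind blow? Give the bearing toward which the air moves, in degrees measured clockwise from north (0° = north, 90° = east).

135°

The pressure-gradient force points toward the northeast (bearing 045°).
Geostrophic balance: in the Northern Hemisphere the Coriolis force deflects motion to the right, so the geostrophic wind blows 90° to the right of the pressure-gradient force (low pressure on the left).
Rotating 045° by 90° clockwise gives 135° — the wind blows toward the southeast.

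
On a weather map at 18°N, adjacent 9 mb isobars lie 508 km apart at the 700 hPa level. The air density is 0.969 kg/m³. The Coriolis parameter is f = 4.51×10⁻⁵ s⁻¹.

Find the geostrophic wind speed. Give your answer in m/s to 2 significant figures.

Pressure gradient: |∂P/∂n| = 900 Pa / 508000 m = 1.77×10⁻³ Pa/m
Geostrophic balance (pressure-gradient force = Coriolis force):
V_g = (1/(fρ)) |∂P/∂n| = 1.77×10⁻³ / (4.51×10⁻⁵ × 0.969) = 40.5 m/s

41 m/s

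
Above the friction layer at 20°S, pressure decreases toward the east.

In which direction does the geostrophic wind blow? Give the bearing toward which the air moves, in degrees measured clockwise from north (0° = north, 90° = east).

The pressure-gradient force points toward the east (bearing 090°).
Geostrophic balance: in the Southern Hemisphere the Coriolis force deflects motion to the left, so the geostrophic wind blows 90° to the left of the pressure-gradient force (low pressure on the right).
Rotating 090° by 90° counterclockwise gives 000° — the wind blows toward the north.

000°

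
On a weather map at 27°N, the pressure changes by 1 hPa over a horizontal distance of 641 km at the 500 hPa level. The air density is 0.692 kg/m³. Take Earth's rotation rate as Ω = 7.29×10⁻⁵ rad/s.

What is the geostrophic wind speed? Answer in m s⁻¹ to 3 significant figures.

Coriolis parameter at 27°N:
f = 2Ω sin φ = 2 × 7.29×10⁻⁵ × sin 27° = 6.62×10⁻⁵ s⁻¹
Pressure gradient: |∂P/∂n| = 100 Pa / 641000 m = 1.56×10⁻⁴ Pa/m
Geostrophic balance (pressure-gradient force = Coriolis force):
V_g = (1/(fρ)) |∂P/∂n| = 1.56×10⁻⁴ / (6.62×10⁻⁵ × 0.692) = 3.41 m/s

3.41 m s⁻¹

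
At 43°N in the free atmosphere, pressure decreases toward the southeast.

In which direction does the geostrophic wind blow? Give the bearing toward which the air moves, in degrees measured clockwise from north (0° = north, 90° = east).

The pressure-gradient force points toward the southeast (bearing 135°).
Geostrophic balance: in the Northern Hemisphere the Coriolis force deflects motion to the right, so the geostrophic wind blows 90° to the right of the pressure-gradient force (low pressure on the left).
Rotating 135° by 90° clockwise gives 225° — the wind blows toward the southwest.

225°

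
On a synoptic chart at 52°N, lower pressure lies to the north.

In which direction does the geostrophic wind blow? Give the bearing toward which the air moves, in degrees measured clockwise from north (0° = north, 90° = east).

The pressure-gradient force points toward the north (bearing 000°).
Geostrophic balance: in the Northern Hemisphere the Coriolis force deflects motion to the right, so the geostrophic wind blows 90° to the right of the pressure-gradient force (low pressure on the left).
Rotating 000° by 90° clockwise gives 090° — the wind blows toward the east.

090°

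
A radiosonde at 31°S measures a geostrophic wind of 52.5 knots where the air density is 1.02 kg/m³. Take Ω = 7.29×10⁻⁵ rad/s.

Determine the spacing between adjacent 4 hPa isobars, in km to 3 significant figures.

Coriolis parameter at 31°S:
f = 2Ω sin φ = 2 × 7.29×10⁻⁵ × sin 31° = 7.51×10⁻⁵ s⁻¹
Wind speed in SI: 52.5 knots = 27.0 m/s
Geostrophic balance rearranged: |∂P/∂n| = f ρ V_g
|∂P/∂n| = 7.51×10⁻⁵ × 1.02 × 27.0 = 2.07×10⁻³ Pa/m
Isobar spacing: Δn = ΔP/|∂P/∂n| = 400 Pa / 2.07×10⁻³ Pa/m = 193360 m ≈ 193 km

193 km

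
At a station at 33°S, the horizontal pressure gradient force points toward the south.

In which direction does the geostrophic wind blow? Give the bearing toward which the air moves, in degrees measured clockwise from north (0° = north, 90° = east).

The pressure-gradient force points toward the south (bearing 180°).
Geostrophic balance: in the Southern Hemisphere the Coriolis force deflects motion to the left, so the geostrophic wind blows 90° to the left of the pressure-gradient force (low pressure on the right).
Rotating 180° by 90° counterclockwise gives 090° — the wind blows toward the east.

090°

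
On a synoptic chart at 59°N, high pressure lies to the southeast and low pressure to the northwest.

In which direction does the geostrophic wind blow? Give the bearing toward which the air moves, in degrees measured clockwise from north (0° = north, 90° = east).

The pressure-gradient force points toward the northwest (bearing 315°).
Geostrophic balance: in the Northern Hemisphere the Coriolis force deflects motion to the right, so the geostrophic wind blows 90° to the right of the pressure-gradient force (low pressure on the left).
Rotating 315° by 90° clockwise gives 045° — the wind blows toward the northeast.

045°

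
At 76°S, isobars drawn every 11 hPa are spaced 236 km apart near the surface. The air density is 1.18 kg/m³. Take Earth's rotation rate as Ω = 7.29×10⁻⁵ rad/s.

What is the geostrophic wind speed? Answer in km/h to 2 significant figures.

Coriolis parameter at 76°S:
f = 2Ω sin φ = 2 × 7.29×10⁻⁵ × sin 76° = 1.41×10⁻⁴ s⁻¹
Pressure gradient: |∂P/∂n| = 1100 Pa / 236000 m = 4.66×10⁻³ Pa/m
Geostrophic balance (pressure-gradient force = Coriolis force):
V_g = (1/(fρ)) |∂P/∂n| = 4.66×10⁻³ / (1.41×10⁻⁴ × 1.18) = 27.9 m/s
Converting: 27.9 m/s × 3.6 = 100 km/h

100 km/h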